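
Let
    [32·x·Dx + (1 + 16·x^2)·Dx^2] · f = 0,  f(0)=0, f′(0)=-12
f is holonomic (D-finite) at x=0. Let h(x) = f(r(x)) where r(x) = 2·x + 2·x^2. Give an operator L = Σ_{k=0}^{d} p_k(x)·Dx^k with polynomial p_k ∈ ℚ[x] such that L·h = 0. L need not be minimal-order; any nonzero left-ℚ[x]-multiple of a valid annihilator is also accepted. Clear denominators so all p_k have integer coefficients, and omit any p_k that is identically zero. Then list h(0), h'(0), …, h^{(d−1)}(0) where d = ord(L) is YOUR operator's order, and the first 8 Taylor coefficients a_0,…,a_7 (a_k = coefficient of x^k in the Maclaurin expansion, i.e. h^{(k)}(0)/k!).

f: a_k = 0, -12, 0, 64, 0, -3072/5, 0, 49152/7, …
f∘r: x↦r, Dx↦Dx/r' in L_f ⇒ L₀.
L = (-2 + 128·x + 512·x^2 + 768·x^3 + 384·x^4)·Dx + (1 + 2·x + 64·x^2 + 256·x^3 + 320·x^4 + 128·x^5)·Dx^2  (order 2).
h: a_k = 0, -24, -24, 512, 1536, -90624/5, -97792, 4915200/7, …
ICs: h(0) = 0, h′(0) = -24.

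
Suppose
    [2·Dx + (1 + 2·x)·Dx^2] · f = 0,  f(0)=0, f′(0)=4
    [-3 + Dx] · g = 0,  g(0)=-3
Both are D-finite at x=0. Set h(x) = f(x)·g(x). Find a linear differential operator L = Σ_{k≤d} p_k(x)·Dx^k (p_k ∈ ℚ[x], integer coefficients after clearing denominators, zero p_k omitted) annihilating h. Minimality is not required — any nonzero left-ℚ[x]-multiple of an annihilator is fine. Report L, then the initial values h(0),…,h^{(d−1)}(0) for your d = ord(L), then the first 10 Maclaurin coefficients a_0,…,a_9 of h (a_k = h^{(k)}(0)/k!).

L = (3 + 18·x) + (-4 - 12·x)·Dx + (1 + 2·x)·Dx^2  (order 2).
h: a_k = 0, -12, -24, -34, -24, -249/10, 1, -3411/140, 168/5, -218377/3360, …
ICs: h(0) = 0, h′(0) = -12.

f: a_k = 0, 4, -4, 16/3, -8, 64/5, -64/3, 256/7, -64, 1024/9, …
g: a_k = -3, -9, -27/2, -27/2, -81/8, -243/40, -243/80, -729/560, -2187/4480, -729/4480, …
Sym-product of L_f,L_g gives L₀ (≤ ord 2).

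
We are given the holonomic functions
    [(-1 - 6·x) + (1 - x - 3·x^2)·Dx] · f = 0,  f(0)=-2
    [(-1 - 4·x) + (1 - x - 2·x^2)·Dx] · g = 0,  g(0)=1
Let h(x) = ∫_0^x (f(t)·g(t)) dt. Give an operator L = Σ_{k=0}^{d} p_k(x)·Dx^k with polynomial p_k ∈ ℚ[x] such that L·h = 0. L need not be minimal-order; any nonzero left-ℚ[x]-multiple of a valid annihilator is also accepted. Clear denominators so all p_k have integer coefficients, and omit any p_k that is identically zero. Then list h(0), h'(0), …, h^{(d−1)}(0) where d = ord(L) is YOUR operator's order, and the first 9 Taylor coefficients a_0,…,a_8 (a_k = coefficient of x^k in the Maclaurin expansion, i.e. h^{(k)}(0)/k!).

f: a_k = -2, -2, -8, -14, -38, -80, -194, -434, -1016, …
g: a_k = 1, 1, 3, 5, 11, 21, 43, 85, 171, …
L₀ := L_f ⊗_s L_g (sym. prod.), ord ≤ 1.
h=∫₀ˣh₀: take L = L₀·Dx.
L = (-2 - 8·x + 15·x^2 + 24·x^3)·Dx + (1 - 2·x - 4·x^2 + 5·x^3 + 6·x^4)·Dx^2  (order 2).
h: a_k = 0, -2, -2, -16/3, -19/2, -108/5, -44, -674/7, -409/2, …
ICs: h(0) = 0, h′(0) = -2.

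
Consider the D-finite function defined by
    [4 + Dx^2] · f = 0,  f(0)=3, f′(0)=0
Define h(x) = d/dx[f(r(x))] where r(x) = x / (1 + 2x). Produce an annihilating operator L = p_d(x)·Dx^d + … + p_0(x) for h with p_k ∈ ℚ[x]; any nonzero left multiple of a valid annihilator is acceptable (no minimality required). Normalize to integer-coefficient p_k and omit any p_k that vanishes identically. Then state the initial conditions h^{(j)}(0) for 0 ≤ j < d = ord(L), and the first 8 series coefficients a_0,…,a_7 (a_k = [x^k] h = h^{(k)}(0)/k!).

f: a_k = 3, 0, -6, 0, 2, 0, -4/15, 0, …
Change of var in L_f (x↦r) gives L₀.
Derive L from L₀ (diff closure).
L = (28 + 96·x + 96·x^2) + (12 + 72·x + 144·x^2 + 96·x^3)·Dx + (1 + 8·x + 24·x^2 + 32·x^3 + 16·x^4)·Dx^2  (order 2).
h: a_k = 0, -12, 72, -280, 880, -12008/5, 29232/5, -267184/21, …
ICs: h(0) = 0, h′(0) = -12.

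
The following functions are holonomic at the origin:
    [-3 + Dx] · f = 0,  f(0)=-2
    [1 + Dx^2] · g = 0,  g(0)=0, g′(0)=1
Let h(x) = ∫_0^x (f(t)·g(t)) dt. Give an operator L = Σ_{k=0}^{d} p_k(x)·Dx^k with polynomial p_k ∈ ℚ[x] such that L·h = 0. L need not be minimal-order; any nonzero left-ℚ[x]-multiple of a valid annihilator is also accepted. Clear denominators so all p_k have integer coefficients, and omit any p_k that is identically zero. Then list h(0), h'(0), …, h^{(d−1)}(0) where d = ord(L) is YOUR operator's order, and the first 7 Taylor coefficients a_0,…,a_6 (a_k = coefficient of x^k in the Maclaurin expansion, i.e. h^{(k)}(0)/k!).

L = 10·Dx - 6·Dx^2 + Dx^3  (order 3).
h: a_k = 0, 0, -1, -2, -13/6, -8/5, -79/90, …
ICs: h(0) = 0, h′(0) = 0, h′′(0) = -2.

f: a_k = -2, -6, -9, -9, -27/4, -81/20, -81/40, …
g: a_k = 0, 1, 0, -1/6, 0, 1/120, 0, …
L₀ := L_f ⊗_s L_g (sym. prod.), ord ≤ 2.
Integrate: L := L₀·Dx.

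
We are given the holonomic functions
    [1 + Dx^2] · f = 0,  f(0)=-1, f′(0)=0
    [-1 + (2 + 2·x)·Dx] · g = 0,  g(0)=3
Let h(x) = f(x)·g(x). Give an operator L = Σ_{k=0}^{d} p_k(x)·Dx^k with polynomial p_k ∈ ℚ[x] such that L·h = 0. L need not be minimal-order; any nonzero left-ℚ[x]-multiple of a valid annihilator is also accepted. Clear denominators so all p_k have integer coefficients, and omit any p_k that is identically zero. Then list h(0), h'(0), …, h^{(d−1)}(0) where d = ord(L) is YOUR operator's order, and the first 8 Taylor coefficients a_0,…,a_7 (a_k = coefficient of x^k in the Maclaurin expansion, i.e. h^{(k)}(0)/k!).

f: a_k = -1, 0, 1/2, 0, -1/24, 0, 1/720, 0, …
g: a_k = 3, 3/2, -3/8, 3/16, -15/128, 21/256, -63/1024, 99/2048, …
L₀ := L_f ⊗_s L_g (sym. prod.), ord ≤ 2.
L = (7 + 8·x + 4·x^2) + (-4 - 4·x)·Dx + (4 + 8·x + 4·x^2)·Dx^2  (order 2).
h: a_k = -3, -3/2, 15/8, 9/16, -25/128, -13/256, 349/15360, -401/30720, …
ICs: h(0) = -3, h′(0) = -3/2.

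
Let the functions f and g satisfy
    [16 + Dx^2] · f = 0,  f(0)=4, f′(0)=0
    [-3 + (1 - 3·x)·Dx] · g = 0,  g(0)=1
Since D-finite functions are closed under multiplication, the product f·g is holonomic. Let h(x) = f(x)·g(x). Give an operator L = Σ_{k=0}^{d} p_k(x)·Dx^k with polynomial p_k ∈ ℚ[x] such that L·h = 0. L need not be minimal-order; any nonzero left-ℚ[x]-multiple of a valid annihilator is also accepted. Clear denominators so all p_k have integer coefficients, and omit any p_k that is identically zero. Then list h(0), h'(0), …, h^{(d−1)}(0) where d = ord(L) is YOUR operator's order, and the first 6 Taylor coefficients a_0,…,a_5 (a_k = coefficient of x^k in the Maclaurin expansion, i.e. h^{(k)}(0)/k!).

f: a_k = 4, 0, -32, 0, 128/3, 0, …
g: a_k = 1, 3, 9, 27, 81, 243, …
Sym-product of L_f,L_g gives L₀ (≤ ord 2).
L = (-16 + 48·x) + 6·Dx + (-1 + 3·x)·Dx^2  (order 2).
h: a_k = 4, 12, 4, 12, 236/3, 236, …
ICs: h(0) = 4, h′(0) = 12.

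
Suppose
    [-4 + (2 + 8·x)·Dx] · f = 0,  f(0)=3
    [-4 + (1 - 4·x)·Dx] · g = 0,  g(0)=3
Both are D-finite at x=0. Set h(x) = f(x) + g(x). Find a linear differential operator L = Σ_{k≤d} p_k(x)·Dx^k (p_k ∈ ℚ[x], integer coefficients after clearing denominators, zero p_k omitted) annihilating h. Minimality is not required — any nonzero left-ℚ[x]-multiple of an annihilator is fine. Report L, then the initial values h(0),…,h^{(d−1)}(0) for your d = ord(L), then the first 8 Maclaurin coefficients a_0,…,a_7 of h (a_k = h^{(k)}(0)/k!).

f: a_k = 3, 6, -6, 12, -30, 84, -252, 792, …
g: a_k = 3, 12, 48, 192, 768, 3072, 12288, 49152, …
Weyl lclm of L_f,L_g ⇒ L₀ (ord ≤ 2).
L = (40 + 96·x) + (-18 - 112·x - 288·x^2)·Dx + (1 + 12·x - 16·x^2 - 192·x^3)·Dx^2  (order 2).
h: a_k = 6, 18, 42, 204, 738, 3156, 12036, 49944, …
ICs: h(0) = 6, h′(0) = 18.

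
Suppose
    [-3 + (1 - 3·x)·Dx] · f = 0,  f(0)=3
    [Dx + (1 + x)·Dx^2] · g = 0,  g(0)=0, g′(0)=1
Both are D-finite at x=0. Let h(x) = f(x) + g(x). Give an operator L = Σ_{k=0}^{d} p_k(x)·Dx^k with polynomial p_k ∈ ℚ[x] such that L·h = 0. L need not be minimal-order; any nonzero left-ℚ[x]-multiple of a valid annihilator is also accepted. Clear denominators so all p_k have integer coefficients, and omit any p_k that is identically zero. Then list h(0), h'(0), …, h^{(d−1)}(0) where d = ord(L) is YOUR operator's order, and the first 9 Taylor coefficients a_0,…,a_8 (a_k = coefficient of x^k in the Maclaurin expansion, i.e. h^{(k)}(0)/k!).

L = (66 + 18·x)·Dx + (52 + 120·x + 36·x^2)·Dx^2 + (-7 + 11·x + 27·x^2 + 9·x^3)·Dx^3  (order 3).
h: a_k = 3, 10, 53/2, 244/3, 971/4, 3646/5, 13121/6, 45928/7, 157463/8, …
ICs: h(0) = 3, h′(0) = 10, h′′(0) = 53.

f: a_k = 3, 9, 27, 81, 243, 729, 2187, 6561, 19683, …
g: a_k = 0, 1, -1/2, 1/3, -1/4, 1/5, -1/6, 1/7, -1/8, …
L₀ := lclm(L_f,L_g); ord L₀ ≤ 1+2.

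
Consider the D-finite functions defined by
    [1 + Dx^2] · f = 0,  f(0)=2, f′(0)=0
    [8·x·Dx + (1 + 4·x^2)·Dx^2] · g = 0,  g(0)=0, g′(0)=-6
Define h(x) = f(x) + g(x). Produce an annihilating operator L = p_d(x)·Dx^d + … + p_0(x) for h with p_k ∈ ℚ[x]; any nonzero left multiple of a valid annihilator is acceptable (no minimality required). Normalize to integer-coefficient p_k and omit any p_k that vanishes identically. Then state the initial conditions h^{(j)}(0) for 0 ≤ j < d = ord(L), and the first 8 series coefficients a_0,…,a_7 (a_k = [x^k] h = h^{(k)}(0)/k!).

f: a_k = 2, 0, -1, 0, 1/12, 0, -1/360, 0, …
g: a_k = 0, -6, 0, 8, 0, -96/5, 0, 384/7, …
h₀=f+g: left-lcm gives L₀, ord ≤ 4.
L = (-376·x + 1600·x^3 + 128·x^5)·Dx + (-7 + 76·x^2 + 432·x^4 + 64·x^6)·Dx^2 + (-376·x + 1600·x^3 + 128·x^5)·Dx^3 + (-7 + 76·x^2 + 432·x^4 + 64·x^6)·Dx^4  (order 4).
h: a_k = 2, -6, -1, 8, 1/12, -96/5, -1/360, 384/7, …
ICs: h(0) = 2, h′(0) = -6, h′′(0) = -2, h′′′(0) = 48.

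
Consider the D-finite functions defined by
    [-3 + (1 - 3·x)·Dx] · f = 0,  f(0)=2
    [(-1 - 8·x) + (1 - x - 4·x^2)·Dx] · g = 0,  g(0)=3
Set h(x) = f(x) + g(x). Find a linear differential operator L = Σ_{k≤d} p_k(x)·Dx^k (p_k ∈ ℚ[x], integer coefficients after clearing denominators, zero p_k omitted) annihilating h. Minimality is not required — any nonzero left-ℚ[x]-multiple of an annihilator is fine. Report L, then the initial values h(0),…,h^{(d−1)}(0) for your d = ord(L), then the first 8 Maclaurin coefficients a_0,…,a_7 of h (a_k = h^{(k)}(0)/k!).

f: a_k = 2, 6, 18, 54, 162, 486, 1458, 4374, …
g: a_k = 3, 3, 15, 27, 87, 195, 543, 1323, …
h₀=f+g: left-lcm gives L₀, ord ≤ 2.
L = (6 - 72·x + 144·x^2 - 144·x^3) + (4 - 84·x^2 + 252·x^3 - 288·x^4)·Dx + (-1 + 8·x - 21·x^2 + 8·x^3 + 54·x^4 - 72·x^5)·Dx^2  (order 2).
h: a_k = 5, 9, 33, 81, 249, 681, 2001, 5697, …
ICs: h(0) = 5, h′(0) = 9.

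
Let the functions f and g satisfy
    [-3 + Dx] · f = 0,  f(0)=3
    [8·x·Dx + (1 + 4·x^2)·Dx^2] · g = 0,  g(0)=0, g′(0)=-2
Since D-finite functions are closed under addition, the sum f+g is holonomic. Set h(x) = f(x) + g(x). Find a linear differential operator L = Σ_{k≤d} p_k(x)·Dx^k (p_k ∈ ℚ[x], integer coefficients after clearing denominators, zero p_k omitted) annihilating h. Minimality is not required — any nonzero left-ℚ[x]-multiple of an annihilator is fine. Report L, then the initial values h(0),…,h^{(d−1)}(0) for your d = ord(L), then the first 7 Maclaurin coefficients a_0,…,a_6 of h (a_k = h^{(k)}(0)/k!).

f: a_k = 3, 9, 27/2, 27/2, 81/8, 243/40, 243/80, …
g: a_k = 0, -2, 0, 8/3, 0, -32/5, 0, …
Sum ⇒ L₀ = lclm(L_f,L_g) in ℚ(x)⟨Dx⟩.
L = (24 - 72·x - 288·x^2 - 288·x^3)·Dx + (-17 + 24·x^2 - 144·x^4)·Dx^2 + (3 + 8·x + 24·x^2 + 32·x^3 + 48·x^4)·Dx^3  (order 3).
h: a_k = 3, 7, 27/2, 97/6, 81/8, -13/40, 243/80, …
ICs: h(0) = 3, h′(0) = 7, h′′(0) = 27.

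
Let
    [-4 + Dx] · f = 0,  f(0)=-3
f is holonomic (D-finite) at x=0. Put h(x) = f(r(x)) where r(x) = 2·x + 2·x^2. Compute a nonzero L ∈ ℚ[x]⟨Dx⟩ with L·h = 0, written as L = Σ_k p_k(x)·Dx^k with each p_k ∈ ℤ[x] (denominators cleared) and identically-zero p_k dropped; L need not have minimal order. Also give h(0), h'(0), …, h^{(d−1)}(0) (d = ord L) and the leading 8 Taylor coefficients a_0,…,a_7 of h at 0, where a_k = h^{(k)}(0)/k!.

L = (-8 - 16·x) + Dx  (order 1).
h: a_k = -3, -24, -120, -448, -1376, -18176/5, -127744/15, -378880/21, …
ICs: h(0) = -3.

f: a_k = -3, -12, -24, -32, -32, -128/5, -256/15, -1024/105, …
L₀ from L_f via x↦r, Dx↦r'^{-1}Dx.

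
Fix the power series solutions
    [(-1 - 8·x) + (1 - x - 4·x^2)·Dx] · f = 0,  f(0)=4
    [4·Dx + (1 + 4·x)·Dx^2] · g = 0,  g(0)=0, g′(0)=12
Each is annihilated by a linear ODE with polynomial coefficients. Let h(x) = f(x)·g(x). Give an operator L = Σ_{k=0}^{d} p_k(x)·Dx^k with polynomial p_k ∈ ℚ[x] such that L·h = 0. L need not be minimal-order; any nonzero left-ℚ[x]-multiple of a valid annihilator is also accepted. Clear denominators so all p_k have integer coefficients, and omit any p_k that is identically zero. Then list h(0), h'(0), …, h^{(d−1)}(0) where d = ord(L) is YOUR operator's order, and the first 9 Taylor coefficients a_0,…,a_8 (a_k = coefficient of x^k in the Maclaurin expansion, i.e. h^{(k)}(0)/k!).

f: a_k = 4, 4, 20, 36, 116, 260, 724, 1764, 4660, …
g: a_k = 0, 12, -24, 64, -192, 3072/5, -2048, 49152/7, -24576, …
L₀ := L_f ⊗_s L_g (sym. prod.), ord ≤ 2.
L = (12 + 64·x) + (-2 + 28·x + 80·x^2)·Dx + (-1 - 3·x + 8·x^2 + 16·x^3)·Dx^2  (order 2).
h: a_k = 0, 48, -48, 400, -560, 17488/5, -34672/5, 246000/7, -3181456/35, …
ICs: h(0) = 0, h′(0) = 48.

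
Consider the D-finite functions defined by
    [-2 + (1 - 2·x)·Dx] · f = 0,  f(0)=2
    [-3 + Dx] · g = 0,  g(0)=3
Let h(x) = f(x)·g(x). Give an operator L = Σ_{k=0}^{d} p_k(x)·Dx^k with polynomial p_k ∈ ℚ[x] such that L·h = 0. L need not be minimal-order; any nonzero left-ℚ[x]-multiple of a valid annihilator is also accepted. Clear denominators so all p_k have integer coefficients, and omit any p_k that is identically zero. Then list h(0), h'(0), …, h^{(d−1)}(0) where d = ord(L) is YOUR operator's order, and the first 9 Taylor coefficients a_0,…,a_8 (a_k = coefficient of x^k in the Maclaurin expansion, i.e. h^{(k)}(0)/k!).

L = (5 - 6·x) + (-1 + 2·x)·Dx  (order 1).
h: a_k = 6, 30, 87, 201, 1689/4, 17133/20, 13755/8, 963579/280, 15419451/2240, …
ICs: h(0) = 6.

f: a_k = 2, 4, 8, 16, 32, 64, 128, 256, 512, …
g: a_k = 3, 9, 27/2, 27/2, 81/8, 243/40, 243/80, 729/560, 2187/4480, …
h₀=f·g: eliminate ⇒ L₀, order ≤ 1·1.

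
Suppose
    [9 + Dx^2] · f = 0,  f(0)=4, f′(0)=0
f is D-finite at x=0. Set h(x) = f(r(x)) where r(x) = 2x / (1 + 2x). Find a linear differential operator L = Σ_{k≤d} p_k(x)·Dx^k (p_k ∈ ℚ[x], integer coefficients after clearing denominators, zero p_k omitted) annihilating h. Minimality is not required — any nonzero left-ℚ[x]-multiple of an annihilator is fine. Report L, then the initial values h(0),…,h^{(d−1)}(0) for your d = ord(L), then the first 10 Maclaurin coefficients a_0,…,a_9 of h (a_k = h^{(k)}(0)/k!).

f: a_k = 4, 0, -18, 0, 27/2, 0, -81/20, 0, 729/1120, 0, …
Change of var in L_f (x↦r) gives L₀.
L = 36 + (4 + 24·x + 48·x^2 + 32·x^3)·Dx + (1 + 8·x + 24·x^2 + 32·x^3 + 16·x^4)·Dx^2  (order 2).
h: a_k = 4, 0, -72, 288, -648, 576, 13104/5, -88128/5, 2348424/35, -6996096/35, …
ICs: h(0) = 4, h′(0) = 0.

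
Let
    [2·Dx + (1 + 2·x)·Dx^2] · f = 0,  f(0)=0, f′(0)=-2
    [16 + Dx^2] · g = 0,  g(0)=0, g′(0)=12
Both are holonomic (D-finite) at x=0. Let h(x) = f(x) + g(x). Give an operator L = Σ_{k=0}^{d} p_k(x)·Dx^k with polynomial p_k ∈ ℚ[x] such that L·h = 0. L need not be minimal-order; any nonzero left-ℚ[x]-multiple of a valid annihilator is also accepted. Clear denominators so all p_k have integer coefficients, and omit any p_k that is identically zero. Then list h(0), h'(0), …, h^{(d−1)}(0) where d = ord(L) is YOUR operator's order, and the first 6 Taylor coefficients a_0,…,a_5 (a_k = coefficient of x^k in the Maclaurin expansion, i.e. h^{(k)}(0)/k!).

L = (160 + 256·x + 256·x^2)·Dx + (48 + 224·x + 384·x^2 + 256·x^3)·Dx^2 + (10 + 16·x + 16·x^2)·Dx^3 + (3 + 14·x + 24·x^2 + 16·x^3)·Dx^4  (order 4).
h: a_k = 0, 10, 2, -104/3, 4, 96/5, …
ICs: h(0) = 0, h′(0) = 10, h′′(0) = 4, h′′′(0) = -208.

f: a_k = 0, -2, 2, -8/3, 4, -32/5, …
g: a_k = 0, 12, 0, -32, 0, 128/5, …
L₀ := lclm(L_f,L_g); ord L₀ ≤ 2+2.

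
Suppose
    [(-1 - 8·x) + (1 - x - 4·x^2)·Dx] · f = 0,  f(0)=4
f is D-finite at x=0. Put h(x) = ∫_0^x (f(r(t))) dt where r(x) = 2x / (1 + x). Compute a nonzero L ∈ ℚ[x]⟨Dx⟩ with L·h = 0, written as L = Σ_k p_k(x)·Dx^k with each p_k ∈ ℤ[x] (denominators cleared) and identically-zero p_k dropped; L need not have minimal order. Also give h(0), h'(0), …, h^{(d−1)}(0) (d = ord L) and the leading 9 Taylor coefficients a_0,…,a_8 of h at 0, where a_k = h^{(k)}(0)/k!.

f: a_k = 4, 4, 20, 36, 116, 260, 724, 1764, 4660, …
Change of var in L_f (x↦r) gives L₀.
Integrate: L := L₀·Dx.
L = (2 + 34·x)·Dx + (-1 - x + 17·x^2 + 17·x^3)·Dx^2  (order 2).
h: a_k = 0, 4, 4, 24, 34, 1224/5, 1156/3, 20808/7, 4913, …
ICs: h(0) = 0, h′(0) = 4.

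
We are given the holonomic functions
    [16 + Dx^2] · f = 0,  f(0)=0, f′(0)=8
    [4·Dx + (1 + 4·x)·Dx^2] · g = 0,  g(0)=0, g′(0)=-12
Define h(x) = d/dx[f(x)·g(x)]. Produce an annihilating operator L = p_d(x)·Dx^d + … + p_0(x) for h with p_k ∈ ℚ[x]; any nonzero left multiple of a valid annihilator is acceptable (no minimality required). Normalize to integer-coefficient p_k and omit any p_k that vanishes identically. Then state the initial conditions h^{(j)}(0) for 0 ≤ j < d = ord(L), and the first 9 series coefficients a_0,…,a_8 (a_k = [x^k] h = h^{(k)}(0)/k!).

L = (-6400 - 45056·x - 172032·x^2 + 196608·x^3 + 2818048·x^4 + 6291456·x^5 + 4194304·x^6) + (-1536 - 8192·x + 20480·x^2 + 245760·x^3 + 655360·x^4 + 524288·x^5)·Dx + (-448 - 2816·x - 3584·x^2 + 73728·x^3 + 401408·x^4 + 786432·x^5 + 524288·x^6)·Dx^2 + (-96 - 512·x + 1280·x^2 + 15360·x^3 + 40960·x^4 + 32768·x^5)·Dx^3 + (-3 + 448·x^2 + 3840·x^3 + 14080·x^4 + 24576·x^5 + 16384·x^6)·Dx^4  (order 4).
h: a_k = 0, -192, 576, -1024, 5120, -22528, 444416/5, -7405568/21, 9830400/7, …
ICs: h(0) = 0, h′(0) = -192, h′′(0) = 1152, h′′′(0) = -6144.

f: a_k = 0, 8, 0, -64/3, 0, 256/15, 0, -2048/315, 0, …
g: a_k = 0, -12, 24, -64, 192, -3072/5, 2048, -49152/7, 24576, …
Product ⇒ symmetric product L₀, ord ≤ 4.
h₀' ⇒ L via d/dx closure of L₀.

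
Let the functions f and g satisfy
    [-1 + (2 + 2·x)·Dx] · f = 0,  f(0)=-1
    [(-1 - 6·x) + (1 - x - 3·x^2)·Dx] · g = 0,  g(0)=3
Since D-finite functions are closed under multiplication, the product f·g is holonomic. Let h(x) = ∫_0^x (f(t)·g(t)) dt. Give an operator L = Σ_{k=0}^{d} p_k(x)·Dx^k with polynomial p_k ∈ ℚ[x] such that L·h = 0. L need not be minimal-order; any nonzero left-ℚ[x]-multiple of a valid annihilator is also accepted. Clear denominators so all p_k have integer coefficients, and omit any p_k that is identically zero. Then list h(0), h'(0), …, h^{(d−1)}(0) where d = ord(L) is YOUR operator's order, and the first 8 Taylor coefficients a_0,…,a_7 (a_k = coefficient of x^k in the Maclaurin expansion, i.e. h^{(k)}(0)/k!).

L = (3 + 13·x + 9·x^2)·Dx + (-2 + 8·x^2 + 6·x^3)·Dx^2  (order 2).
h: a_k = 0, -3, -9/4, -35/8, -429/64, -8457/640, -12509/512, -353013/7168, …
ICs: h(0) = 0, h′(0) = -3.

f: a_k = -1, -1/2, 1/8, -1/16, 5/128, -7/256, 21/1024, -33/2048, …
g: a_k = 3, 3, 12, 21, 57, 120, 291, 651, …
L₀ := L_f ⊗_s L_g (sym. prod.), ord ≤ 1.
∫: right-multiply L₀ by Dx.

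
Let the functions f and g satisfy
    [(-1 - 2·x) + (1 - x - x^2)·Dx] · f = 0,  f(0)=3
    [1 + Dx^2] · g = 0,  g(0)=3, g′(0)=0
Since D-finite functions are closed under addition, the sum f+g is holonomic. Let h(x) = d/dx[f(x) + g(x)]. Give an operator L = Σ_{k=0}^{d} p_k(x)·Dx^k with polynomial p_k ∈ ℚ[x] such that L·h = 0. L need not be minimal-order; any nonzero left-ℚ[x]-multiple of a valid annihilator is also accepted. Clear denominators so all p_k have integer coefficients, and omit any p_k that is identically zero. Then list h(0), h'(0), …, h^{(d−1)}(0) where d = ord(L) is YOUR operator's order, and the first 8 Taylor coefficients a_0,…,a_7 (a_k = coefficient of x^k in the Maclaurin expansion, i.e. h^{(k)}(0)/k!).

L = (124 + 358·x + 470·x^2 + 230·x^3 + 130·x^4 + 18·x^5 + 6·x^6) + (-19 - 29·x + 36·x^2 + 55·x^3 + 50·x^4 + 27·x^5 + 7·x^6 + 2·x^7)·Dx + (124 + 358·x + 470·x^2 + 230·x^3 + 130·x^4 + 18·x^5 + 6·x^6)·Dx^2 + (-19 - 29·x + 36·x^2 + 55·x^3 + 50·x^4 + 27·x^5 + 7·x^6 + 2·x^7)·Dx^3  (order 3).
h: a_k = 3, 9, 27, 121/2, 120, 9359/40, 441, 1370881/1680, …
ICs: h(0) = 3, h′(0) = 9, h′′(0) = 54.

f: a_k = 3, 3, 6, 9, 15, 24, 39, 63, …
g: a_k = 3, 0, -3/2, 0, 1/8, 0, -1/240, 0, …
f+g: L₀ = lclm(L_f,L_g), ord ≤ 1+2.
Differentiate: ansatz ord ≤ ord L₀ ⇒ L.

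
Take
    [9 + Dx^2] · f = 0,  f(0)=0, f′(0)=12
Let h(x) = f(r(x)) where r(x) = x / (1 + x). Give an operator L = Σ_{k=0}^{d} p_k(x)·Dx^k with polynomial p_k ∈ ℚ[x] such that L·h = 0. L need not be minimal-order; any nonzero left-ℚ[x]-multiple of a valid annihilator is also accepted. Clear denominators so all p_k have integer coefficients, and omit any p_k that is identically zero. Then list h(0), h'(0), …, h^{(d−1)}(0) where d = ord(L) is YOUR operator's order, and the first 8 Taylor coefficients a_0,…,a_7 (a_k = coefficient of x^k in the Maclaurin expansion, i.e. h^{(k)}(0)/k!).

f: a_k = 0, 12, 0, -18, 0, 81/10, 0, -243/140, …
Substitute x→r, Dx→(1/r')Dx; clear ⇒ L₀.
L = 9 + (2 + 6·x + 6·x^2 + 2·x^3)·Dx + (1 + 4·x + 6·x^2 + 4·x^3 + x^4)·Dx^2  (order 2).
h: a_k = 0, 12, -12, -6, 42, -879/10, 255/2, -19353/140, …
ICs: h(0) = 0, h′(0) = 12.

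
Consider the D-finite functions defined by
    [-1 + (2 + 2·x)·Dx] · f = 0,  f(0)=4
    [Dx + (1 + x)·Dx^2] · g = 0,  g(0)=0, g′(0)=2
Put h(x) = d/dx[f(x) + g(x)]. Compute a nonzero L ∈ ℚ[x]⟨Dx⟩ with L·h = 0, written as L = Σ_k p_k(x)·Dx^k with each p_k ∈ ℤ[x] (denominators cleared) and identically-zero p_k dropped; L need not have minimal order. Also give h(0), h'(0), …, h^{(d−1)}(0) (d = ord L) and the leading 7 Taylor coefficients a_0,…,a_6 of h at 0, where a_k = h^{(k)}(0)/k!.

L = 1 + (5 + 5·x)·Dx + (2 + 4·x + 2·x^2)·Dx^2  (order 2).
h: a_k = 4, -3, 11/4, -21/8, 163/64, -319/128, 1255/512, …
ICs: h(0) = 4, h′(0) = -3.

f: a_k = 4, 2, -1/2, 1/4, -5/32, 7/64, -21/256, …
g: a_k = 0, 2, -1, 2/3, -1/2, 2/5, -1/3, …
f+g: L₀ = lclm(L_f,L_g), ord ≤ 1+2.
h₀' ⇒ L via d/dx closure of L₀.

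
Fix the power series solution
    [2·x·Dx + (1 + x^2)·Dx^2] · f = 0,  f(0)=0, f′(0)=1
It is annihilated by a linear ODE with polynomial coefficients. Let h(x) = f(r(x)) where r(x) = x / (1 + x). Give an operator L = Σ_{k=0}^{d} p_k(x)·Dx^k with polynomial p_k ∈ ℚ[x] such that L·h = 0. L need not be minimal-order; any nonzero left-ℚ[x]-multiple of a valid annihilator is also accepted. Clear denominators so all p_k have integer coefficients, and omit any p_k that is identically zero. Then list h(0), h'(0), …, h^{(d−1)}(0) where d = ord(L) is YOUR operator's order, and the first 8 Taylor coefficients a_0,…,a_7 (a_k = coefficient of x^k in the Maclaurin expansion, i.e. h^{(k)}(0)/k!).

f: a_k = 0, 1, 0, -1/3, 0, 1/5, 0, -1/7, …
L₀ from L_f via x↦r, Dx↦r'^{-1}Dx.
L = (2 + 4·x)·Dx + (1 + 2·x + 2·x^2)·Dx^2  (order 2).
h: a_k = 0, 1, -1, 2/3, 0, -4/5, 4/3, -8/7, …
ICs: h(0) = 0, h′(0) = 1.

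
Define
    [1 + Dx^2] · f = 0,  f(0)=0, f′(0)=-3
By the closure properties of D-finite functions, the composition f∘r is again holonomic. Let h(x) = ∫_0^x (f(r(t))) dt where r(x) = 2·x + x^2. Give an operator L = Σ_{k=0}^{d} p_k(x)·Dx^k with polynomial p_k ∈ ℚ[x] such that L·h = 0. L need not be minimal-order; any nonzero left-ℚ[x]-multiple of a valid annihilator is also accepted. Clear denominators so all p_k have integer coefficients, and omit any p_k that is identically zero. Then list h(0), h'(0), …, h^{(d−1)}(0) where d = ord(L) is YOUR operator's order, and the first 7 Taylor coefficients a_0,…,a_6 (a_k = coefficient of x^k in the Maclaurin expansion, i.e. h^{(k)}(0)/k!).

L = (4 + 12·x + 12·x^2 + 4·x^3)·Dx - Dx^2 + (1 + x)·Dx^3  (order 3).
h: a_k = 0, 0, -3, -1, 1, 6/5, 11/30, …
ICs: h(0) = 0, h′(0) = 0, h′′(0) = -6.

f: a_k = 0, -3, 0, 1/2, 0, -1/40, 0, …
Change of var in L_f (x↦r) gives L₀.
h=∫h₀ ⇒ L = L₀·Dx.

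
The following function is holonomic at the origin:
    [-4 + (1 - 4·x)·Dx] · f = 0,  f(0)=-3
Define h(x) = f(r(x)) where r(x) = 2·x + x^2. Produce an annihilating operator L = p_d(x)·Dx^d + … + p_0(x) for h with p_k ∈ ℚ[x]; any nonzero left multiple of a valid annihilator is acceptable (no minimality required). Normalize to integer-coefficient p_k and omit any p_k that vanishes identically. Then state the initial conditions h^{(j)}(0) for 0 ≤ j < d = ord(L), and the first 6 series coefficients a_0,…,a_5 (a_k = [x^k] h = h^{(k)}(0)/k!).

f: a_k = -3, -12, -48, -192, -768, -3072, …
f∘r: x↦r, Dx↦Dx/r' in L_f ⇒ L₀.
L = (8 + 8·x) + (-1 + 8·x + 4·x^2)·Dx  (order 1).
h: a_k = -3, -24, -204, -1728, -14640, -124032, …
ICs: h(0) = -3.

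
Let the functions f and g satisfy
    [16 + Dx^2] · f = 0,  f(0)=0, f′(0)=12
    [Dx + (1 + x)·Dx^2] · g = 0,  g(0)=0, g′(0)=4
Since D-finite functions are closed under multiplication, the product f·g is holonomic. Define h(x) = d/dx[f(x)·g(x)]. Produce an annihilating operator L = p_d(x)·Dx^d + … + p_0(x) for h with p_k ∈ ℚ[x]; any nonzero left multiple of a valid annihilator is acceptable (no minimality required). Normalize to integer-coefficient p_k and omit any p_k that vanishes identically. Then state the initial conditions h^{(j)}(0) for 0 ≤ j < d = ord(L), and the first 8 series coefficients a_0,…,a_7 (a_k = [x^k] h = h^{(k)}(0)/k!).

L = (96160 + 647168·x + 1757184·x^2 + 2482176·x^3 + 1931264·x^4 + 786432·x^5 + 131072·x^6) + (13728 + 74144·x + 156160·x^2 + 161280·x^3 + 81920·x^4 + 16384·x^5)·Dx + (13546 + 87008·x + 228848·x^2 + 316416·x^3 + 242944·x^4 + 98304·x^5 + 16384·x^6)·Dx^2 + (858 + 4634·x + 9760·x^2 + 10080·x^3 + 5120·x^4 + 1024·x^5)·Dx^3 + (471 + 2910·x + 7439·x^2 + 10080·x^3 + 7640·x^4 + 3072·x^5 + 512·x^6)·Dx^4  (order 4).
h: a_k = 0, 96, -72, -448, 260, 416, -952/5, -3968/21, …
ICs: h(0) = 0, h′(0) = 96, h′′(0) = -144, h′′′(0) = -2688.

f: a_k = 0, 12, 0, -32, 0, 128/5, 0, -1024/105, …
g: a_k = 0, 4, -2, 4/3, -1, 4/5, -2/3, 4/7, …
Sym-product of L_f,L_g gives L₀ (≤ ord 4).
h₀' ⇒ L via d/dx closure of L₀.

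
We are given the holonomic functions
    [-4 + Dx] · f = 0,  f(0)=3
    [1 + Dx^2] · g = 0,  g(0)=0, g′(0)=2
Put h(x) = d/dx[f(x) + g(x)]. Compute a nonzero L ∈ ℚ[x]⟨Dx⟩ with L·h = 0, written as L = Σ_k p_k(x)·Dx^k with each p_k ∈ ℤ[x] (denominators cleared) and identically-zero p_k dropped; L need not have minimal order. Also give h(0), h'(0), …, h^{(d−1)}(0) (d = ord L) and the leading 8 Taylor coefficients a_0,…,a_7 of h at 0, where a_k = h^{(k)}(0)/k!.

f: a_k = 3, 12, 24, 32, 32, 128/5, 256/15, 1024/105, …
g: a_k = 0, 2, 0, -1/3, 0, 1/60, 0, -1/2520, …
L₀ := lclm(L_f,L_g); ord L₀ ≤ 1+2.
Differentiate: ansatz ord ≤ ord L₀ ⇒ L.
L = 4 - Dx + 4·Dx^2 - Dx^3  (order 3).
h: a_k = 14, 48, 95, 128, 1537/12, 512/5, 4915/72, 4096/105, …
ICs: h(0) = 14, h′(0) = 48, h′′(0) = 190.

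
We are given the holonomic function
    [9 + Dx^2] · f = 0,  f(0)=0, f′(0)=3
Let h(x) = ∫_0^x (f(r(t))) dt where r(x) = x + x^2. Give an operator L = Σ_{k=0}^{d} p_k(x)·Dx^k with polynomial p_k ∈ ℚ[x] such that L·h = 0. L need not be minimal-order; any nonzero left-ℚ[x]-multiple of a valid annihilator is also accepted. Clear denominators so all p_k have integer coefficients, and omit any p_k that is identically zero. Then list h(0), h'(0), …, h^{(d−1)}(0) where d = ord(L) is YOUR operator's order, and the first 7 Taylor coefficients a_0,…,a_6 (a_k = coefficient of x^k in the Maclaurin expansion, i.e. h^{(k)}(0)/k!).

f: a_k = 0, 3, 0, -9/2, 0, 81/40, 0, …
h₀=f(r): pull back L_f along r ⇒ L₀.
∫: right-multiply L₀ by Dx.
L = (9 + 54·x + 108·x^2 + 72·x^3)·Dx - 2·Dx^2 + (1 + 2·x)·Dx^3  (order 3).
h: a_k = 0, 0, 3/2, 1, -9/8, -27/10, -153/80, …
ICs: h(0) = 0, h′(0) = 0, h′′(0) = 3.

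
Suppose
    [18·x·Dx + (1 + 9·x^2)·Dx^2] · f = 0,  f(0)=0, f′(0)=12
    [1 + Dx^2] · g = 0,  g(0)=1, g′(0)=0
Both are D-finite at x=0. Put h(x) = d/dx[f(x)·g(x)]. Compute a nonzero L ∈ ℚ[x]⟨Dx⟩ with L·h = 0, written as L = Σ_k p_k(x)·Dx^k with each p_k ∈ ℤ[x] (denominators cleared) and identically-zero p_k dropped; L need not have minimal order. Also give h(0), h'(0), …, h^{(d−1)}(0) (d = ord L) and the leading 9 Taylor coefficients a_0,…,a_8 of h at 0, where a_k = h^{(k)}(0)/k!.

f: a_k = 0, 12, 0, -36, 0, 972/5, 0, -8748/7, 0, …
g: a_k = 1, 0, -1/2, 0, 1/24, 0, -1/720, 0, 1/40320, …
Sym-product of L_f,L_g gives L₀ (≤ ord 4).
Derive L from L₀ (diff closure).
L = (38998 + 738774·x^2 + 15162957·x^4 + 3032640·x^6 - 78732·x^8 - 1771470·x^10 + 531441·x^12) + (20772·x + 1033884·x^3 + 7902360·x^5 + 2624400·x^7 + 1180980·x^9 + 2125764·x^11)·Dx + (39368 + 755028·x^2 + 15369750·x^4 + 3887028·x^6 + 314928·x^8 - 1417176·x^10 + 1062882·x^12)·Dx^2 + (20772·x + 1033884·x^3 + 7902360·x^5 + 2624400·x^7 + 1180980·x^9 + 2125764·x^11)·Dx^3 + (370 + 16254·x^2 + 206793·x^4 + 854388·x^6 + 393660·x^8 + 354294·x^10 + 531441·x^12)·Dx^4  (order 4).
h: a_k = 12, 0, -126, 0, 2129/2, 0, -566341/60, 0, 18912111/224, …
ICs: h(0) = 12, h′(0) = 0, h′′(0) = -252, h′′′(0) = 0.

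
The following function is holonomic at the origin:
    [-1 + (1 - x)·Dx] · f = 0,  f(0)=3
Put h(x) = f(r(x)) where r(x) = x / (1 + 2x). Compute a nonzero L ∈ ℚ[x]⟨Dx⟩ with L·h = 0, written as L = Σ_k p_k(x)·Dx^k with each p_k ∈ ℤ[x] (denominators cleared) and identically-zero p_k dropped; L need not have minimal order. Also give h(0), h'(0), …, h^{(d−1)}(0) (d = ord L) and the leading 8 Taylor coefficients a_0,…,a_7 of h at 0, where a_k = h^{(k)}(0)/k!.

f: a_k = 3, 3, 3, 3, 3, 3, 3, 3, …
Substitute x→r, Dx→(1/r')Dx; clear ⇒ L₀.
L = -1 + (1 + 3·x + 2·x^2)·Dx  (order 1).
h: a_k = 3, 3, -3, 3, -3, 3, -3, 3, …
ICs: h(0) = 3.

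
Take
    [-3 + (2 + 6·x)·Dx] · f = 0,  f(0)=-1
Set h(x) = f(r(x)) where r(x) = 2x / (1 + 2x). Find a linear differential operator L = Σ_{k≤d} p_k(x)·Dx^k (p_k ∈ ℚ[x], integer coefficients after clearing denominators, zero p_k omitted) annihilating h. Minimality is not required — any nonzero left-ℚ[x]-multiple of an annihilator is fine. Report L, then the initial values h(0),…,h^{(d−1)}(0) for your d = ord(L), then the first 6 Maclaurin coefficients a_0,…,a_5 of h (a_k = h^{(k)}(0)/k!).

L = -3 + (1 + 10·x + 16·x^2)·Dx  (order 1).
h: a_k = -1, -3, 21/2, -87/2, 1677/8, -9069/8, …
ICs: h(0) = -1.

f: a_k = -1, -3/2, 9/8, -27/16, 405/128, -1701/256, …
f∘r: x↦r, Dx↦Dx/r' in L_f ⇒ L₀.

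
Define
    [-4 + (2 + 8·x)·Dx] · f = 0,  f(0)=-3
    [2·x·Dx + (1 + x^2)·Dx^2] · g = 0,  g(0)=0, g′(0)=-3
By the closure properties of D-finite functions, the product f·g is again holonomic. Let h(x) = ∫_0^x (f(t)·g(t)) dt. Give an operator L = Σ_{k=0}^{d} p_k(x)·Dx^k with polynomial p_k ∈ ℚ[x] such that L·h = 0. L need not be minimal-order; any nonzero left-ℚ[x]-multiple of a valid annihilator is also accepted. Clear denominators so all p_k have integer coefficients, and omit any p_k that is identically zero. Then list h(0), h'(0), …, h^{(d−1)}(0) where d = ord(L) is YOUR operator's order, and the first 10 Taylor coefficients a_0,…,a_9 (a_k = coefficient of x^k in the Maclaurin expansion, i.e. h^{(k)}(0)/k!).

f: a_k = -3, -6, 6, -12, 30, -84, 252, -792, 2574, -8580, …
g: a_k = 0, -3, 0, 1, 0, -3/5, 0, 3/7, 0, -1/3, …
Product ⇒ symmetric product L₀, ord ≤ 2.
∫: right-multiply L₀ by Dx.
L = (12 - 4·x - 4·x^2)·Dx + (-4 - 14·x + 12·x^2 + 16·x^3)·Dx^2 + (1 + 8·x + 17·x^2 + 8·x^3 + 16·x^4)·Dx^3  (order 3).
h: a_k = 0, 0, 9/2, 6, -21/4, 6, -137/10, 174/5, -25581/280, 26794/105, …
ICs: h(0) = 0, h′(0) = 0, h′′(0) = 9.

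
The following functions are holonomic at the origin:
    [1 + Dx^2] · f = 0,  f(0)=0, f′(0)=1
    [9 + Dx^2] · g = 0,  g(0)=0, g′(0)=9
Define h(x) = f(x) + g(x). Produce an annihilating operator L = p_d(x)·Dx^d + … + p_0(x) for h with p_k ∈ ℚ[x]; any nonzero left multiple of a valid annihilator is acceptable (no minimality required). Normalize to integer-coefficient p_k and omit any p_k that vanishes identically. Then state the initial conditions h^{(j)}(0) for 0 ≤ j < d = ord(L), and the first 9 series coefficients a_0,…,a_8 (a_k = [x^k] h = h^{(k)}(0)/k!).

L = 9 + 10·Dx^2 + Dx^4  (order 4).
h: a_k = 0, 10, 0, -41/3, 0, 73/12, 0, -3281/2520, 0, …
ICs: h(0) = 0, h′(0) = 10, h′′(0) = 0, h′′′(0) = -82.

f: a_k = 0, 1, 0, -1/6, 0, 1/120, 0, -1/5040, 0, …
g: a_k = 0, 9, 0, -27/2, 0, 243/40, 0, -729/560, 0, …
f+g: L₀ = lclm(L_f,L_g), ord ≤ 2+2.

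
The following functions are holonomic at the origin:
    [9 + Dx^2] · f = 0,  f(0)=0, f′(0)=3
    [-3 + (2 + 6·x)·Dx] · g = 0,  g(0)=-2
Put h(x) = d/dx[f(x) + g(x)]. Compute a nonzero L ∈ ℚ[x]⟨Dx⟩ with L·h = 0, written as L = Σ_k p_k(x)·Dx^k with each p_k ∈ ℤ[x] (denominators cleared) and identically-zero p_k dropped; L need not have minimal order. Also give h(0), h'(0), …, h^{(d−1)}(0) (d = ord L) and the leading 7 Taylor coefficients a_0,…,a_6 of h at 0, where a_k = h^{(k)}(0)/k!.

L = (-513 - 648·x - 972·x^2) + (-126 - 810·x - 1944·x^2 - 1944·x^3)·Dx + (-57 - 72·x - 108·x^2)·Dx^2 + (-14 - 90·x - 216·x^2 - 216·x^3)·Dx^3  (order 3).
h: a_k = 0, 9/2, -189/8, 405/16, -7209/128, 45927/256, -2541537/5120, …
ICs: h(0) = 0, h′(0) = 9/2, h′′(0) = -189/4.

f: a_k = 0, 3, 0, -9/2, 0, 81/40, 0, …
g: a_k = -2, -3, 9/4, -27/8, 405/64, -1701/128, 15309/512, …
Sum ⇒ L₀ = lclm(L_f,L_g) in ℚ(x)⟨Dx⟩.
h₀' ⇒ L via d/dx closure of L₀.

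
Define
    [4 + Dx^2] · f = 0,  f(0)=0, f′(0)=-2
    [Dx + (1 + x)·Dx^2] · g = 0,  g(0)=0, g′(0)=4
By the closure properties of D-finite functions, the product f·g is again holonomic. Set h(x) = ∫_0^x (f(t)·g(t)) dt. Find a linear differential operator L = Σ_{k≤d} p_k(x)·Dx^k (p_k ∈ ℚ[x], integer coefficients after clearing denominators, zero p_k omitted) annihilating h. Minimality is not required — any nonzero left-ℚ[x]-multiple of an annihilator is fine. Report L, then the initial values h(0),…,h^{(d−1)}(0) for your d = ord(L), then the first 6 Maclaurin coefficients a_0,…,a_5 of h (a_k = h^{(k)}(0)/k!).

L = (168 + 864·x + 1456·x^2 + 1024·x^3 + 256·x^4)·Dx + (112 + 368·x + 384·x^2 + 128·x^3)·Dx^2 + (102 + 464·x + 744·x^2 + 512·x^3 + 128·x^4)·Dx^3 + (28 + 92·x + 96·x^2 + 32·x^3)·Dx^4 + (15 + 62·x + 95·x^2 + 64·x^3 + 16·x^4)·Dx^5  (order 5).
h: a_k = 0, 0, 0, -8/3, 1, 8/15, …
ICs: h(0) = 0, h′(0) = 0, h′′(0) = 0, h′′′(0) = -16, h′′′′(0) = 24.

f: a_k = 0, -2, 0, 4/3, 0, -4/15, …
g: a_k = 0, 4, -2, 4/3, -1, 4/5, …
f·g: L₀ = L_f ⊗_s L_g, ord ≤ 2·2.
h=∫h₀ ⇒ L = L₀·Dx.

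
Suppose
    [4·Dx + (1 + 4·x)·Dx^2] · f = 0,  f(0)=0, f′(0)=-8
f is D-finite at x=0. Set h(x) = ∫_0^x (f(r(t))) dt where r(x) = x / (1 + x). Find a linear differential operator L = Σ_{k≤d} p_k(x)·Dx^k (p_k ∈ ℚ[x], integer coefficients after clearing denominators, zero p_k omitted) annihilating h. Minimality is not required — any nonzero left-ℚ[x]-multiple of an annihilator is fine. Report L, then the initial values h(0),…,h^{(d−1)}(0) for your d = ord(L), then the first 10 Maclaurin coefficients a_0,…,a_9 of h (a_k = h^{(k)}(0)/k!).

f: a_k = 0, -8, 16, -128/3, 128, -2048/5, 4096/3, -32768/7, 16384, -524288/9, …
L₀ from L_f via x↦r, Dx↦r'^{-1}Dx.
h=∫₀ˣh₀: take L = L₀·Dx.
L = (6 + 10·x)·Dx^2 + (1 + 6·x + 5·x^2)·Dx^3  (order 3).
h: a_k = 0, 0, -4, 8, -62/3, 312/5, -3124/15, 744, -19531/7, 32552/3, …
ICs: h(0) = 0, h′(0) = 0, h′′(0) = -8.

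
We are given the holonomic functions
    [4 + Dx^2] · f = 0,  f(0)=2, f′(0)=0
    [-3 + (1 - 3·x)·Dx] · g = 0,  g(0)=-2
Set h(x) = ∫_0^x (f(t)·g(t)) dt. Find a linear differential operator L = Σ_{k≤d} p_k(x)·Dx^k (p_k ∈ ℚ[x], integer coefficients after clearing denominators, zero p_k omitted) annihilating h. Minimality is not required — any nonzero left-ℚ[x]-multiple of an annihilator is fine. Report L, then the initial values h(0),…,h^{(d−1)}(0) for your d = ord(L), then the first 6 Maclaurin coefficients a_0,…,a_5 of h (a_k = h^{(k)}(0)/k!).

L = (-4 + 12·x)·Dx + 6·Dx^2 + (-1 + 3·x)·Dx^3  (order 3).
h: a_k = 0, -4, -6, -28/3, -21, -764/15, …
ICs: h(0) = 0, h′(0) = -4, h′′(0) = -12.

f: a_k = 2, 0, -4, 0, 4/3, 0, …
g: a_k = -2, -6, -18, -54, -162, -486, …
h₀=f·g: eliminate ⇒ L₀, order ≤ 2·1.
Integrate: L := L₀·Dx.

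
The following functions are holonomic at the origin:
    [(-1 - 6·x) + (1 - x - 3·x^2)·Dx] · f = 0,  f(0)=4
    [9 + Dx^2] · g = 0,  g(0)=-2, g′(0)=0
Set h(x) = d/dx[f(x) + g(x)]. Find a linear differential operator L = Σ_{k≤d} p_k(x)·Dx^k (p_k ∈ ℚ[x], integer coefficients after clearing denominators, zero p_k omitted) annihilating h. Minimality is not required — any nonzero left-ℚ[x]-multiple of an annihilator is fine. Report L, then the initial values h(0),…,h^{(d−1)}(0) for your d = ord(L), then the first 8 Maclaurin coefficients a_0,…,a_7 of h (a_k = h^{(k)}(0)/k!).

L = (1584 + 7614·x + 25326·x^2 + 15390·x^3 + 26730·x^4 + 13122·x^5 + 13122·x^6) + (-153 - 819·x + 918·x^2 + 2133·x^3 + 1620·x^4 + 3645·x^5 + 5103·x^6 + 4374·x^7)·Dx + (176 + 846·x + 2814·x^2 + 1710·x^3 + 2970·x^4 + 1458·x^5 + 1458·x^6)·Dx^2 + (-17 - 91·x + 102·x^2 + 237·x^3 + 180·x^4 + 405·x^5 + 567·x^6 + 486·x^7)·Dx^3  (order 3).
h: a_k = 4, 50, 84, 277, 800, 46803/20, 6076, 4550951/280, …
ICs: h(0) = 4, h′(0) = 50, h′′(0) = 168.

f: a_k = 4, 4, 16, 28, 76, 160, 388, 868, …
g: a_k = -2, 0, 9, 0, -27/4, 0, 81/40, 0, …
h₀=f+g: left-lcm gives L₀, ord ≤ 3.
Differentiate: ansatz ord ≤ ord L₀ ⇒ L.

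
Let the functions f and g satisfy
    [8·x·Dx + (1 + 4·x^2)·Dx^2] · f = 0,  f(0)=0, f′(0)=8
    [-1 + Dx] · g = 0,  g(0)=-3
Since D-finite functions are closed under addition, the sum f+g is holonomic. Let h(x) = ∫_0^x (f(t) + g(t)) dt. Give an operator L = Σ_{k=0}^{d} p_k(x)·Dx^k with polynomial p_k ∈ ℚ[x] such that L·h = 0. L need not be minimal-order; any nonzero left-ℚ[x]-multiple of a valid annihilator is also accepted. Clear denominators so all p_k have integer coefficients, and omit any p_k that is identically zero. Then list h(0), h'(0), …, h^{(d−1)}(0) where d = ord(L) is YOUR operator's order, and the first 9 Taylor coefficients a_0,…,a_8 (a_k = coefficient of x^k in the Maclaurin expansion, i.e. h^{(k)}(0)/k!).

f: a_k = 0, 8, 0, -32/3, 0, 128/5, 0, -512/7, 0, …
g: a_k = -3, -3, -3/2, -1/2, -1/8, -1/40, -1/240, -1/1680, -1/13440, …
h₀=f+g: left-lcm gives L₀, ord ≤ 3.
h=∫₀ˣh₀: take L = L₀·Dx.
L = (8 - 8·x - 96·x^2 - 32·x^3)·Dx^2 + (-9 + 88·x^2 - 16·x^4)·Dx^3 + (1 + 8·x + 8·x^2 + 32·x^3 + 16·x^4)·Dx^4  (order 4).
h: a_k = 0, -3, 5/2, -1/2, -67/24, -1/40, 341/80, -1/1680, -122881/13440, …
ICs: h(0) = 0, h′(0) = -3, h′′(0) = 5, h′′′(0) = -3.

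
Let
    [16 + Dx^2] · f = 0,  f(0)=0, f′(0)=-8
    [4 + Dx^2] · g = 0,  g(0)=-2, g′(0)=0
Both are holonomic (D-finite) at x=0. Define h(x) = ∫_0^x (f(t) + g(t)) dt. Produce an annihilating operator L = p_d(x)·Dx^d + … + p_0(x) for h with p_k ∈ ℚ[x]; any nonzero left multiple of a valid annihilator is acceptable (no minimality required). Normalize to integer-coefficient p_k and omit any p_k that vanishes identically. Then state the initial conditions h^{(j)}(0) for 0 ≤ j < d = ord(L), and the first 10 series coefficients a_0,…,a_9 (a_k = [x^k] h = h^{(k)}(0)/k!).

L = 64·Dx + 20·Dx^3 + Dx^5  (order 5).
h: a_k = 0, -2, -4, 4/3, 16/3, -4/15, -128/45, 8/315, 256/315, -4/2835, …
ICs: h(0) = 0, h′(0) = -2, h′′(0) = -8, h′′′(0) = 8, h′′′′(0) = 128.

f: a_k = 0, -8, 0, 64/3, 0, -256/15, 0, 2048/315, 0, -4096/2835, …
g: a_k = -2, 0, 4, 0, -4/3, 0, 8/45, 0, -4/315, 0, …
h₀=f+g: left-lcm gives L₀, ord ≤ 4.
Integrate: L := L₀·Dx.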